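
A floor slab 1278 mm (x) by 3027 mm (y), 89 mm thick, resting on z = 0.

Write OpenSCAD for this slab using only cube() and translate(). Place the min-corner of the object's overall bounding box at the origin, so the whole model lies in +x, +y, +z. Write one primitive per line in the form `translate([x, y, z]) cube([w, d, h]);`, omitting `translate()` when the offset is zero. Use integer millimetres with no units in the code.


cube([1278, 3027, 89]);


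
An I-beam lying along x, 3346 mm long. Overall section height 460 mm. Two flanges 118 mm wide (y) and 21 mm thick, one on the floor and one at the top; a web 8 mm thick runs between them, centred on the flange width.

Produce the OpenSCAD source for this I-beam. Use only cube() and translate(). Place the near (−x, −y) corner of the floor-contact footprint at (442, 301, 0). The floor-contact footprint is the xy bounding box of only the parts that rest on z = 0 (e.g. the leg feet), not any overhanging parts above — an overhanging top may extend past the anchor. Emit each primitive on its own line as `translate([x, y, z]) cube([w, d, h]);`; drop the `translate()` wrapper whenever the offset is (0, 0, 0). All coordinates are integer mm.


translate([442, 301, 0]) cube([3346, 118, 21]);
translate([442, 356, 21]) cube([3346, 8, 418]);
translate([442, 301, 439]) cube([3346, 118, 21]);


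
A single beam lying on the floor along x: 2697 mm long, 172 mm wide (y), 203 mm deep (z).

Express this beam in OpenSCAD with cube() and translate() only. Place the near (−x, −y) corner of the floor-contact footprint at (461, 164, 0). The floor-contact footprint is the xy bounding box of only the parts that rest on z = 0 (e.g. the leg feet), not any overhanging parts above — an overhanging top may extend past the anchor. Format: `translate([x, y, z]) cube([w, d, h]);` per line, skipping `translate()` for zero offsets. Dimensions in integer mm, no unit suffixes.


translate([461, 164, 0]) cube([2697, 172, 203]);


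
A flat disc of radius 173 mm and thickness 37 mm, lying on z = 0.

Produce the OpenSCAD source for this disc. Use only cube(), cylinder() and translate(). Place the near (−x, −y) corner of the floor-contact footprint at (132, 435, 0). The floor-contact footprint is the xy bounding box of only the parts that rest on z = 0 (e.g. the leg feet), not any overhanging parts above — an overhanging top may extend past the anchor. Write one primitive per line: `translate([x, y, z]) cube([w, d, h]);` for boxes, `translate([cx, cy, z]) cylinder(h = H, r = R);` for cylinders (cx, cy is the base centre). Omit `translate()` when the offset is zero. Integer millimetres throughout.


translate([305, 608, 0]) cylinder(h = 37, r = 173);


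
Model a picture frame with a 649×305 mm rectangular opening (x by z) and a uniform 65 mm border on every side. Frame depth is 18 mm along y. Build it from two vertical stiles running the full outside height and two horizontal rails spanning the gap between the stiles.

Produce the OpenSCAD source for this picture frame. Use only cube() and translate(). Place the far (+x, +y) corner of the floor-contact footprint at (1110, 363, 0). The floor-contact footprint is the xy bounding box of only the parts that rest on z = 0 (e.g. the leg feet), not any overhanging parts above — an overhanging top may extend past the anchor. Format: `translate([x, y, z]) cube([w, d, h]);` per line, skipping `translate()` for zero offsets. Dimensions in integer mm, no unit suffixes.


translate([331, 345, 0]) cube([65, 18, 435]);
translate([1045, 345, 0]) cube([65, 18, 435]);
translate([396, 345, 0]) cube([649, 18, 65]);
translate([396, 345, 370]) cube([649, 18, 65]);


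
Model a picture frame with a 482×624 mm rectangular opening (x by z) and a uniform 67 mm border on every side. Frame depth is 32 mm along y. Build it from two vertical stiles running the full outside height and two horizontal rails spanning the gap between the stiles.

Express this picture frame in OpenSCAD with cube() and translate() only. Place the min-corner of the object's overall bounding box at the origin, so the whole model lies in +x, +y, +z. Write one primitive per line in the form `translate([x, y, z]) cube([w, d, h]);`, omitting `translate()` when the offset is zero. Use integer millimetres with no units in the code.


cube([67, 32, 758]);
translate([549, 0, 0]) cube([67, 32, 758]);
translate([67, 0, 0]) cube([482, 32, 67]);
translate([67, 0, 691]) cube([482, 32, 67]);


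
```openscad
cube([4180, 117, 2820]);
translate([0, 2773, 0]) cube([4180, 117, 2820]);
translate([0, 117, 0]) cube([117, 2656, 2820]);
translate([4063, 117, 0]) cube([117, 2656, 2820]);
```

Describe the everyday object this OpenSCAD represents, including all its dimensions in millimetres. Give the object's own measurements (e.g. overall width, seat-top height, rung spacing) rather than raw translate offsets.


The wall frame of a small rectangular building: four walls, each 2820 mm tall and 117 mm thick, enclosing a footprint 4180 mm (x) by 2890 mm (y) outside-to-outside, with no floor or roof. The front and back walls (the −y and +y sides) span the full width; the two side walls fit between them.


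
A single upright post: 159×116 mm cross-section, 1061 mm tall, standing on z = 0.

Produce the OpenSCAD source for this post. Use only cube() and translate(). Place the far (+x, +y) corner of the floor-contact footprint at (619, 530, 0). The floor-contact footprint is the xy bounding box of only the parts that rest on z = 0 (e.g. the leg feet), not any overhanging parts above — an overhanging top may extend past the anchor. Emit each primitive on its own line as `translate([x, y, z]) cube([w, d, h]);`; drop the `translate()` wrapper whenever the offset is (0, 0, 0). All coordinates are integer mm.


translate([460, 414, 0]) cube([159, 116, 1061]);


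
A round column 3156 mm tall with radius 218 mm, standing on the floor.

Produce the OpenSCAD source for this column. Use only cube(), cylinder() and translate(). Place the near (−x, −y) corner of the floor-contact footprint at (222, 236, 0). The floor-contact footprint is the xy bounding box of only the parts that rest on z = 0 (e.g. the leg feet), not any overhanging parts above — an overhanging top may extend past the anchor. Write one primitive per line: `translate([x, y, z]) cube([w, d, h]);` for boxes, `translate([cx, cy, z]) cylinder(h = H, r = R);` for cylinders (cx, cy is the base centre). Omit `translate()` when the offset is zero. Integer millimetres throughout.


translate([440, 454, 0]) cylinder(h = 3156, r = 218);


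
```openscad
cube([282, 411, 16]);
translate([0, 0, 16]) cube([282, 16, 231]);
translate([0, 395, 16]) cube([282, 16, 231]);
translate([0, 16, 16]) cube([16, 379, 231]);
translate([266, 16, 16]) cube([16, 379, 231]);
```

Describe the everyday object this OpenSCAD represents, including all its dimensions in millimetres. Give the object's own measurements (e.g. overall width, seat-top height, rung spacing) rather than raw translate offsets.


An open-topped rectangular box: outside dimensions 282×411×247 mm, with a uniform wall and base thickness of 16 mm. The base is a full 282×411 slab on the floor; four walls sit on top of the base. The front and back walls (the −y and +y sides) span the full width; the two side walls fit between them.


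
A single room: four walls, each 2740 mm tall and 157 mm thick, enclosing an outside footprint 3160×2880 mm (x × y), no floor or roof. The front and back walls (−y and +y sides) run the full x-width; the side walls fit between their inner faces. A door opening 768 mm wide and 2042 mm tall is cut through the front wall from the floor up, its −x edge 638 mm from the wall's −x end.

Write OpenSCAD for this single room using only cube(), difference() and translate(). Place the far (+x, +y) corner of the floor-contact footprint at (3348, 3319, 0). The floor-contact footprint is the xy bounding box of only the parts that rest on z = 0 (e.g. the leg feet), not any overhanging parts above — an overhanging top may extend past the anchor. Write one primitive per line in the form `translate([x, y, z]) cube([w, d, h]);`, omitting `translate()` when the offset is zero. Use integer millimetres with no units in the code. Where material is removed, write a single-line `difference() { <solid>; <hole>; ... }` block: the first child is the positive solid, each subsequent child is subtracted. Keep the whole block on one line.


difference() { translate([188, 439, 0]) cube([3160, 157, 2740]); translate([826, 439, 0]) cube([768, 157, 2042]); }
translate([188, 3162, 0]) cube([3160, 157, 2740]);
translate([188, 596, 0]) cube([157, 2566, 2740]);
translate([3191, 596, 0]) cube([157, 2566, 2740]);


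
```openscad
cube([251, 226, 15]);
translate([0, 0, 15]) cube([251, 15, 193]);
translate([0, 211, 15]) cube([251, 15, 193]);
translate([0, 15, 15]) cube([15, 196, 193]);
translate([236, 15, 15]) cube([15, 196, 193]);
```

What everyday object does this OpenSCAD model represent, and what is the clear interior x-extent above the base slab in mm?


An open box. The internal width is 221 mm.

A 251×226 base slab with four walls standing on it — an open box. The base is 251 mm wide and the walls are 15 mm thick, so the internal width is 251 − 2 × 15 = 221 mm.


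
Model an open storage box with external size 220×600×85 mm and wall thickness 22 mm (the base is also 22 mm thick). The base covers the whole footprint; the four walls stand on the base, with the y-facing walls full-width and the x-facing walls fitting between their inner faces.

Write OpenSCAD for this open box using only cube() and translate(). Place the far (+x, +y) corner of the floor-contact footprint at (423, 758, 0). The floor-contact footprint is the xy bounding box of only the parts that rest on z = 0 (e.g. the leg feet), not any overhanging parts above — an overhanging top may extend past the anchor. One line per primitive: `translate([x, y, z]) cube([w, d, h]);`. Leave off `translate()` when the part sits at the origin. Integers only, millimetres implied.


translate([203, 158, 0]) cube([220, 600, 22]);
translate([203, 158, 22]) cube([220, 22, 63]);
translate([203, 736, 22]) cube([220, 22, 63]);
translate([203, 180, 22]) cube([22, 556, 63]);
translate([401, 180, 22]) cube([22, 556, 63]);


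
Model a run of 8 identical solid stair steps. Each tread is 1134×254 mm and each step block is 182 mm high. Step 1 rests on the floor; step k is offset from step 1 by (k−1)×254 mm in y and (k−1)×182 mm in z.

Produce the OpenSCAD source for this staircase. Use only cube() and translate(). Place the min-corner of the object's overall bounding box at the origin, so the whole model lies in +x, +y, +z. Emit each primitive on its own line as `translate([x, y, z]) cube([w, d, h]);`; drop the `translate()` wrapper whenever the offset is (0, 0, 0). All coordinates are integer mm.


cube([1134, 254, 182]);
translate([0, 254, 182]) cube([1134, 254, 182]);
translate([0, 508, 364]) cube([1134, 254, 182]);
translate([0, 762, 546]) cube([1134, 254, 182]);
translate([0, 1016, 728]) cube([1134, 254, 182]);
translate([0, 1270, 910]) cube([1134, 254, 182]);
translate([0, 1524, 1092]) cube([1134, 254, 182]);
translate([0, 1778, 1274]) cube([1134, 254, 182]);


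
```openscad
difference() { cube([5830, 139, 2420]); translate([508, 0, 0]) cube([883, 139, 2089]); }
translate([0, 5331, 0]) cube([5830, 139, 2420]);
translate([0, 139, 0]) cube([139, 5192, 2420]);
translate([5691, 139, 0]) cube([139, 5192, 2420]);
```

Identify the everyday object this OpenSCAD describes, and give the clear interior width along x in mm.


A single room. The interior width is 5552 mm.

Four walls enclosing a rectangle with a door in the front wall — a room. Outside width 5830 minus two 139 mm walls gives 5552 mm.


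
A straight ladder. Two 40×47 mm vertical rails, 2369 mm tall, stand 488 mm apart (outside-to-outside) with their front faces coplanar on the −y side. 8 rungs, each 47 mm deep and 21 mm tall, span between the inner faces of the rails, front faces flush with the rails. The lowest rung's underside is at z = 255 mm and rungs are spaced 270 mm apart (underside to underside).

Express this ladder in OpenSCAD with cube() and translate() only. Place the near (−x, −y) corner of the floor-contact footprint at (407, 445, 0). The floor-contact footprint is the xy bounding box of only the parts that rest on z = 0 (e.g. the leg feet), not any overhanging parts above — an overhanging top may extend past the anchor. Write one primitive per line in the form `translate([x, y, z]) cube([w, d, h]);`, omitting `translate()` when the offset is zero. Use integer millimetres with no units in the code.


translate([407, 445, 0]) cube([40, 47, 2369]);
translate([855, 445, 0]) cube([40, 47, 2369]);
translate([447, 445, 255]) cube([408, 47, 21]);
translate([447, 445, 525]) cube([408, 47, 21]);
translate([447, 445, 795]) cube([408, 47, 21]);
translate([447, 445, 1065]) cube([408, 47, 21]);
translate([447, 445, 1335]) cube([408, 47, 21]);
translate([447, 445, 1605]) cube([408, 47, 21]);
translate([447, 445, 1875]) cube([408, 47, 21]);
translate([447, 445, 2145]) cube([408, 47, 21]);


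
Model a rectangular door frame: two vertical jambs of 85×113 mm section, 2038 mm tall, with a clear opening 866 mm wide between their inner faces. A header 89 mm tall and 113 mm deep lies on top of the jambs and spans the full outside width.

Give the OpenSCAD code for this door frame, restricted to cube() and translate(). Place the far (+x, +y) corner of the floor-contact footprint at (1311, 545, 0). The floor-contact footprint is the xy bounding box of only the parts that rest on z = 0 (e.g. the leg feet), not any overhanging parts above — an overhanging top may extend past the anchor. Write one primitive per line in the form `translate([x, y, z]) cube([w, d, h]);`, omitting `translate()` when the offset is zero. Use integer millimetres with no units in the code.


translate([275, 432, 0]) cube([85, 113, 2038]);
translate([1226, 432, 0]) cube([85, 113, 2038]);
translate([275, 432, 2038]) cube([1036, 113, 89]);


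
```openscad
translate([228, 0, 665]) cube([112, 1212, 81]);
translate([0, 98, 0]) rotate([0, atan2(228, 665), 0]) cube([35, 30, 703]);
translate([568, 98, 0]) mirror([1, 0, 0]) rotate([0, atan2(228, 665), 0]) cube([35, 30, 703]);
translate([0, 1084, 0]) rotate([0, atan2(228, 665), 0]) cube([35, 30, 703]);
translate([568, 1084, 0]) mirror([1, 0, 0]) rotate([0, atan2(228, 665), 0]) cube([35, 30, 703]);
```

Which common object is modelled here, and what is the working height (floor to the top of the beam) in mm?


A sawhorse. The overall height is 746 mm.

A beam across two mirrored pairs of raked legs — a sawhorse. The beam's underside is at z = 665 (matching the legs' vertical rise in atan2(228, 665)) and the beam is 81 mm tall, so its top is at 665 + 81 = 746 mm. The raked legs top out at the beam's underside, so that is the highest point.


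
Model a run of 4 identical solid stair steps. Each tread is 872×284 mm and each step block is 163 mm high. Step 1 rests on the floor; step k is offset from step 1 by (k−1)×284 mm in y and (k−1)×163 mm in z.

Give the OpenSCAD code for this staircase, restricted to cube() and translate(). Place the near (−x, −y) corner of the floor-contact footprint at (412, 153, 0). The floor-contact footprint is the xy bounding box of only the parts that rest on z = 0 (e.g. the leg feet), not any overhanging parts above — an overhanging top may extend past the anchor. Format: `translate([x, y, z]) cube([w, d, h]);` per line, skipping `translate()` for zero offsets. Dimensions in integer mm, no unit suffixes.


translate([412, 153, 0]) cube([872, 284, 163]);
translate([412, 437, 163]) cube([872, 284, 163]);
translate([412, 721, 326]) cube([872, 284, 163]);
translate([412, 1005, 489]) cube([872, 284, 163]);


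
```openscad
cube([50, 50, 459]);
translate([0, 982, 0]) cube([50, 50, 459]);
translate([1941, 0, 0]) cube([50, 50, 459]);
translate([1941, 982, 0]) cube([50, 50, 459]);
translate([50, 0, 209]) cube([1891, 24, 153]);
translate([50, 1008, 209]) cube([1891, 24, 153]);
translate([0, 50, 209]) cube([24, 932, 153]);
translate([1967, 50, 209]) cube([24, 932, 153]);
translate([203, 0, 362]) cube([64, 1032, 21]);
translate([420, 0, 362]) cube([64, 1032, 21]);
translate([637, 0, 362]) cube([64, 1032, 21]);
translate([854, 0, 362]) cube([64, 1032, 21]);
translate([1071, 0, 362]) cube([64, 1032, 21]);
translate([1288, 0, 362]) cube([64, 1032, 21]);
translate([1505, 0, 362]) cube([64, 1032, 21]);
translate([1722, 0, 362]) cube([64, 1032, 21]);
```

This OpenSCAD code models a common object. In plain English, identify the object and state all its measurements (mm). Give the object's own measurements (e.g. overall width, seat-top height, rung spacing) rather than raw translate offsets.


A bed frame 1991 mm long (x) by 1032 mm wide (y). Four 50×50 mm corner posts, 459 mm tall, at the corners of the footprint. Four rails of 24 mm thickness and 153 mm height run between adjacent posts with their undersides at z = 209 mm, their outer faces flush with the outside of the frame (the two x-running rails run between the posts' inner faces; the two y-running rails run between the posts' inner faces). 8 slats, each 64 mm wide (x) and 21 mm thick, lie across the top of the two x-running rails, running the full 1032 mm width of the frame in y; along x they sit between the end posts with a 153 mm gap after the −x posts and between neighbouring slats, leaving 155 mm before the +x posts.


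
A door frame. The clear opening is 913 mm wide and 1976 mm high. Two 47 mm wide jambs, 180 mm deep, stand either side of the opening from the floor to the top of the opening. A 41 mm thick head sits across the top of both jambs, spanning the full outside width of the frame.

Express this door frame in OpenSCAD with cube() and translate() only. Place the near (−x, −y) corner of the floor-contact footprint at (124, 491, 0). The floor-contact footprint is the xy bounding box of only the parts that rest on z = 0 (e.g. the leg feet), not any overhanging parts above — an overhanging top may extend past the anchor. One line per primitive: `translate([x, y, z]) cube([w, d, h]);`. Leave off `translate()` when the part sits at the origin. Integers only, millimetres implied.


translate([124, 491, 0]) cube([47, 180, 1976]);
translate([1084, 491, 0]) cube([47, 180, 1976]);
translate([124, 491, 1976]) cube([1007, 180, 41]);


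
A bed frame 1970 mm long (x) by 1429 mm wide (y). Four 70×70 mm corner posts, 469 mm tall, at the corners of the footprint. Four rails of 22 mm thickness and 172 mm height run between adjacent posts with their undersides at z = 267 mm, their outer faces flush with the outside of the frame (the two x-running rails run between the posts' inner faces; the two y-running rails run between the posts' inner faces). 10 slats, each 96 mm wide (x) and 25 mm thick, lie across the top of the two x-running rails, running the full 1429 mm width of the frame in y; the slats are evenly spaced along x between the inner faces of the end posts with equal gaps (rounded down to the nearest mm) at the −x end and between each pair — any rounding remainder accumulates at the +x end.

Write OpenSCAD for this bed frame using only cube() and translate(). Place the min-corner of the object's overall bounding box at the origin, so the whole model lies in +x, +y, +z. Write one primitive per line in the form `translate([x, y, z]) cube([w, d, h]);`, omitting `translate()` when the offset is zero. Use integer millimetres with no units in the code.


cube([70, 70, 469]);
translate([0, 1359, 0]) cube([70, 70, 469]);
translate([1900, 0, 0]) cube([70, 70, 469]);
translate([1900, 1359, 0]) cube([70, 70, 469]);
translate([70, 0, 267]) cube([1830, 22, 172]);
translate([70, 1407, 267]) cube([1830, 22, 172]);
translate([0, 70, 267]) cube([22, 1289, 172]);
translate([1948, 70, 267]) cube([22, 1289, 172]);
translate([149, 0, 439]) cube([96, 1429, 25]);
translate([324, 0, 439]) cube([96, 1429, 25]);
translate([499, 0, 439]) cube([96, 1429, 25]);
translate([674, 0, 439]) cube([96, 1429, 25]);
translate([849, 0, 439]) cube([96, 1429, 25]);
translate([1024, 0, 439]) cube([96, 1429, 25]);
translate([1199, 0, 439]) cube([96, 1429, 25]);
translate([1374, 0, 439]) cube([96, 1429, 25]);
translate([1549, 0, 439]) cube([96, 1429, 25]);
translate([1724, 0, 439]) cube([96, 1429, 25]);


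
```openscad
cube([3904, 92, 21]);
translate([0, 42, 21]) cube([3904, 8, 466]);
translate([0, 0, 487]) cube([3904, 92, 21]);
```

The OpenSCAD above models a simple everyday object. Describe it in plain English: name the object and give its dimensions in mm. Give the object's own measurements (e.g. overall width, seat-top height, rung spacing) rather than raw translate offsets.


An I-beam lying along x, 3904 mm long. Overall section height 508 mm. Two flanges 92 mm wide (y) and 21 mm thick, one on the floor and one at the top; a web 8 mm thick runs between them, centred on the flange width.


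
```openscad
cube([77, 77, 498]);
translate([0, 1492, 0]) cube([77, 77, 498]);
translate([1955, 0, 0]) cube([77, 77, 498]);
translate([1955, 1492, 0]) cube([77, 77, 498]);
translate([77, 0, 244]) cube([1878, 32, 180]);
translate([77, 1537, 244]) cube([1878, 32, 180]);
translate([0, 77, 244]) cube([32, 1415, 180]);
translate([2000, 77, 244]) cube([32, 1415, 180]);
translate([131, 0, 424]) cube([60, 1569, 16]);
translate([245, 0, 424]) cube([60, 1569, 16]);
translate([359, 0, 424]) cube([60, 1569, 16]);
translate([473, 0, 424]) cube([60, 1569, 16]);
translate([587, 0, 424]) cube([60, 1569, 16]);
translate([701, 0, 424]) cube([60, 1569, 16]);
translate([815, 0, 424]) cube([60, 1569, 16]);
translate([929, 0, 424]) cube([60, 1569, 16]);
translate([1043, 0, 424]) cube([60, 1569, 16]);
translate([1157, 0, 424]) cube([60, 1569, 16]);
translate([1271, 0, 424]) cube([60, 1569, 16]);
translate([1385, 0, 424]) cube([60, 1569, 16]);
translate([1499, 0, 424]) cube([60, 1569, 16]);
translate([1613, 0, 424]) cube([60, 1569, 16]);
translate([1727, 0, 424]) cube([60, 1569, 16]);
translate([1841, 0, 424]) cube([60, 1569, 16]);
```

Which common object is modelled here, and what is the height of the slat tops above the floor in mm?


A bed frame. The slat-top height is 440 mm.

Four posts, four rails, and a row of slats — a bed frame. Slats sit on the rails at z = 244 + 180 = 424; with slat thickness 16, the top is 440 mm.


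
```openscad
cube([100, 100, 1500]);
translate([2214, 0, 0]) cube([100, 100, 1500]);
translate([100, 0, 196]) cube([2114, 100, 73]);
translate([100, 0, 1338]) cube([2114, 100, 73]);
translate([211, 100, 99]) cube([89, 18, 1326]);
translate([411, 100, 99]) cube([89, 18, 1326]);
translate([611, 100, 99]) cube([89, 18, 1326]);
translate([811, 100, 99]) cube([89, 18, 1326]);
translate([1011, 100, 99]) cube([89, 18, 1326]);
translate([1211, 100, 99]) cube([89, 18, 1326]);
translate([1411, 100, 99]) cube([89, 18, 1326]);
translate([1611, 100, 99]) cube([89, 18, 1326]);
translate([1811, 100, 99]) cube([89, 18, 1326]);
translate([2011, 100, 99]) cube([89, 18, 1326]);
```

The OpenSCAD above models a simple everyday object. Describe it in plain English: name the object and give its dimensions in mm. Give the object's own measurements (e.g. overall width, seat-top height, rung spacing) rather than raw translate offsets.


A fence section. Two 100×100 mm posts, 1500 mm tall, stand on the floor with a clear span of 2114 mm between their inner faces. Two horizontal rails of 100×73 mm section span the gap between the posts with their undersides at z = 196 mm and z = 1338 mm, flush with the posts' −y face. 10 pickets, each 89 mm wide, 18 mm thick and 1326 mm tall, are fixed to the +y face of the rails with their bottoms at z = 99 mm, spaced across the span with a 111 mm gap after the −x post and between neighbouring pickets, with 114 mm left before the +x post.


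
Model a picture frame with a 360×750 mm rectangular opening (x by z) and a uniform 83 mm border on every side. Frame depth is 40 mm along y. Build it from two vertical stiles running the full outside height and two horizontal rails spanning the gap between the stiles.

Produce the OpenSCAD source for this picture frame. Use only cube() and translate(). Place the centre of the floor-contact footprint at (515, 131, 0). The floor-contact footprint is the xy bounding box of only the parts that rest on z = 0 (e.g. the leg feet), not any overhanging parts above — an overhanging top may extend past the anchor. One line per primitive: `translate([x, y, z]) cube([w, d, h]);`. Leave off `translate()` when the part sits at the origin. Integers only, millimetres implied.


translate([252, 111, 0]) cube([83, 40, 916]);
translate([695, 111, 0]) cube([83, 40, 916]);
translate([335, 111, 0]) cube([360, 40, 83]);
translate([335, 111, 833]) cube([360, 40, 83]);


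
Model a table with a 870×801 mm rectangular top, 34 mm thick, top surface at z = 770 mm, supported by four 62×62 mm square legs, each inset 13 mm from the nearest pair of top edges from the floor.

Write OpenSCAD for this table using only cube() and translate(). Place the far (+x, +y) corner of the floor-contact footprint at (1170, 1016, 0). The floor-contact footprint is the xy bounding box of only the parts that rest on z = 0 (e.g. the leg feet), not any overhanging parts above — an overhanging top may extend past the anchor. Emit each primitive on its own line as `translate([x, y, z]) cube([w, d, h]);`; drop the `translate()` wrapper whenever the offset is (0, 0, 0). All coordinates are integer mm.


translate([313, 228, 736]) cube([870, 801, 34]);
translate([326, 241, 0]) cube([62, 62, 736]);
translate([1108, 241, 0]) cube([62, 62, 736]);
translate([326, 954, 0]) cube([62, 62, 736]);
translate([1108, 954, 0]) cube([62, 62, 736]);


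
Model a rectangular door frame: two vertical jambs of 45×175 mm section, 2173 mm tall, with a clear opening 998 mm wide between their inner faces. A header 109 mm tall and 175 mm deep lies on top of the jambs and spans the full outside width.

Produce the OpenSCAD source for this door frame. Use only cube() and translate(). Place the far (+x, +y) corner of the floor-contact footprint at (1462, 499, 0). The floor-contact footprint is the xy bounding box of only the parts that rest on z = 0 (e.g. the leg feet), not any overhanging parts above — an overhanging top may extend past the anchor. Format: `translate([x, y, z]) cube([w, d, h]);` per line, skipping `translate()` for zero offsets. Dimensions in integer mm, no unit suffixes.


translate([374, 324, 0]) cube([45, 175, 2173]);
translate([1417, 324, 0]) cube([45, 175, 2173]);
translate([374, 324, 2173]) cube([1088, 175, 109]);


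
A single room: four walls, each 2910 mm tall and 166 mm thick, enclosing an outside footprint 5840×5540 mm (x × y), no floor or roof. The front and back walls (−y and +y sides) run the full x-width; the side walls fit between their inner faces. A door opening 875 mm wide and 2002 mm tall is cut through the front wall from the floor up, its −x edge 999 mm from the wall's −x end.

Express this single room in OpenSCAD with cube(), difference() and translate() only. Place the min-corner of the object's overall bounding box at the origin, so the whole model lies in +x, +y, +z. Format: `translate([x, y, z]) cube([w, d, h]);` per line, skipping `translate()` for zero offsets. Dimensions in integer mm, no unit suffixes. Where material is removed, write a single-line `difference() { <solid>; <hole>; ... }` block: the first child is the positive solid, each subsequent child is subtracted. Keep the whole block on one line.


difference() { cube([5840, 166, 2910]); translate([999, 0, 0]) cube([875, 166, 2002]); }
translate([0, 5374, 0]) cube([5840, 166, 2910]);
translate([0, 166, 0]) cube([166, 5208, 2910]);
translate([5674, 166, 0]) cube([166, 5208, 2910]);


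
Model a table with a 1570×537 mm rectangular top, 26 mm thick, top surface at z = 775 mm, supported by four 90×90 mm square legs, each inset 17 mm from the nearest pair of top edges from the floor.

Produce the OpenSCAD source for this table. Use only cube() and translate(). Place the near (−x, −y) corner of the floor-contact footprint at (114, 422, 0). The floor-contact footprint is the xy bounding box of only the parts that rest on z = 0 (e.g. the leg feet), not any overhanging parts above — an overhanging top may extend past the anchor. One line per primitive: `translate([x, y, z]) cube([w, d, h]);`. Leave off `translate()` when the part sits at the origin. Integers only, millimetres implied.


translate([97, 405, 749]) cube([1570, 537, 26]);
translate([114, 422, 0]) cube([90, 90, 749]);
translate([1560, 422, 0]) cube([90, 90, 749]);
translate([114, 835, 0]) cube([90, 90, 749]);
translate([1560, 835, 0]) cube([90, 90, 749]);


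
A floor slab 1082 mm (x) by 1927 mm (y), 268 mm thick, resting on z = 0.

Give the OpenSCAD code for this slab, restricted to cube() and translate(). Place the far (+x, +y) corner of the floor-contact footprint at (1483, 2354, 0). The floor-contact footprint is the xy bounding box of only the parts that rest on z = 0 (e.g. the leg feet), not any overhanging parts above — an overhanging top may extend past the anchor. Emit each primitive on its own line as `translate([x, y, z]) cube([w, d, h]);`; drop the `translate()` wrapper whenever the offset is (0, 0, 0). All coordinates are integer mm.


translate([401, 427, 0]) cube([1082, 1927, 268]);


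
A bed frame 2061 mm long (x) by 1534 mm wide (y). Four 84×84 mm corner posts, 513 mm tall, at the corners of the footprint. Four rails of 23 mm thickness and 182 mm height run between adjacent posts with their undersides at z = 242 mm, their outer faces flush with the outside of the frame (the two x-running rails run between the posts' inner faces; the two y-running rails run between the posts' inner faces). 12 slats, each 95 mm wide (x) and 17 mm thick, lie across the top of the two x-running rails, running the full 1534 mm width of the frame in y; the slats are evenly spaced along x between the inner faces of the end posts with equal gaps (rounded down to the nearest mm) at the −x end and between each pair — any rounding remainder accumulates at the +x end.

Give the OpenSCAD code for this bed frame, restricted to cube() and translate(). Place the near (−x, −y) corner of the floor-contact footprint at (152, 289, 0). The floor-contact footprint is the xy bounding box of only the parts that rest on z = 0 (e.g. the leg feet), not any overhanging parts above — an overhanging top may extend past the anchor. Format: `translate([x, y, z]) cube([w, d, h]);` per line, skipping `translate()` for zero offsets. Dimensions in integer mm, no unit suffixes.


translate([152, 289, 0]) cube([84, 84, 513]);
translate([152, 1739, 0]) cube([84, 84, 513]);
translate([2129, 289, 0]) cube([84, 84, 513]);
translate([2129, 1739, 0]) cube([84, 84, 513]);
translate([236, 289, 242]) cube([1893, 23, 182]);
translate([236, 1800, 242]) cube([1893, 23, 182]);
translate([152, 373, 242]) cube([23, 1366, 182]);
translate([2190, 373, 242]) cube([23, 1366, 182]);
translate([293, 289, 424]) cube([95, 1534, 17]);
translate([445, 289, 424]) cube([95, 1534, 17]);
translate([597, 289, 424]) cube([95, 1534, 17]);
translate([749, 289, 424]) cube([95, 1534, 17]);
translate([901, 289, 424]) cube([95, 1534, 17]);
translate([1053, 289, 424]) cube([95, 1534, 17]);
translate([1205, 289, 424]) cube([95, 1534, 17]);
translate([1357, 289, 424]) cube([95, 1534, 17]);
translate([1509, 289, 424]) cube([95, 1534, 17]);
translate([1661, 289, 424]) cube([95, 1534, 17]);
translate([1813, 289, 424]) cube([95, 1534, 17]);
translate([1965, 289, 424]) cube([95, 1534, 17]);


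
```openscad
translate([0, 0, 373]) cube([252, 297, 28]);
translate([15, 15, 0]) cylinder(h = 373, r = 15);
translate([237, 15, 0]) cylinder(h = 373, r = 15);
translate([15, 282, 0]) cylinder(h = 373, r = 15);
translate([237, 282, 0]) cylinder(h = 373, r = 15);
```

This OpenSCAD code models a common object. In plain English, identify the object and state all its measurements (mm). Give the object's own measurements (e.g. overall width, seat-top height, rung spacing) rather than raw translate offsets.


A simple wooden stool: a rectangular seat 252 mm (x) by 297 mm (y), 28 mm thick, top face at z = 401 mm, on four round legs, each 30 mm in diameter. The legs rest on z = 0, each leg's axis is inset half a diameter from the nearest pair of seat edges (so the leg's bounding box is flush with the corner).


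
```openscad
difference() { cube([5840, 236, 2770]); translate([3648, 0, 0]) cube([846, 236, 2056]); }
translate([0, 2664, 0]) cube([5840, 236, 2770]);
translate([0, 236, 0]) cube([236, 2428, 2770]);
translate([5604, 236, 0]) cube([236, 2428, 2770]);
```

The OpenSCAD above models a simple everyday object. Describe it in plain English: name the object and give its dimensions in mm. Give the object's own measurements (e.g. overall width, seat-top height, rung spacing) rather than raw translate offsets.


A single room: four walls, each 2770 mm tall and 236 mm thick, enclosing an outside footprint 5840×2900 mm (x × y), no floor or roof. The front and back walls (−y and +y sides) run the full x-width; the side walls fit between their inner faces. A door opening 846 mm wide and 2056 mm tall is cut through the front wall from the floor up, its −x edge 3648 mm from the wall's −x end.


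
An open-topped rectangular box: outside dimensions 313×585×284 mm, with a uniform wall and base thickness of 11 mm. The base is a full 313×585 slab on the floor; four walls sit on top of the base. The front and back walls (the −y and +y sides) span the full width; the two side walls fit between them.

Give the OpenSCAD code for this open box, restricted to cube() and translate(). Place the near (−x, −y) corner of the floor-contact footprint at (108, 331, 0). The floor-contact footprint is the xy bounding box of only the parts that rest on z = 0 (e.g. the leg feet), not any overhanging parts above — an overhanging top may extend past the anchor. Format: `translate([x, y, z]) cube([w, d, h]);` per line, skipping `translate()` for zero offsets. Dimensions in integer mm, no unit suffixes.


translate([108, 331, 0]) cube([313, 585, 11]);
translate([108, 331, 11]) cube([313, 11, 273]);
translate([108, 905, 11]) cube([313, 11, 273]);
translate([108, 342, 11]) cube([11, 563, 273]);
translate([410, 342, 11]) cube([11, 563, 273]);


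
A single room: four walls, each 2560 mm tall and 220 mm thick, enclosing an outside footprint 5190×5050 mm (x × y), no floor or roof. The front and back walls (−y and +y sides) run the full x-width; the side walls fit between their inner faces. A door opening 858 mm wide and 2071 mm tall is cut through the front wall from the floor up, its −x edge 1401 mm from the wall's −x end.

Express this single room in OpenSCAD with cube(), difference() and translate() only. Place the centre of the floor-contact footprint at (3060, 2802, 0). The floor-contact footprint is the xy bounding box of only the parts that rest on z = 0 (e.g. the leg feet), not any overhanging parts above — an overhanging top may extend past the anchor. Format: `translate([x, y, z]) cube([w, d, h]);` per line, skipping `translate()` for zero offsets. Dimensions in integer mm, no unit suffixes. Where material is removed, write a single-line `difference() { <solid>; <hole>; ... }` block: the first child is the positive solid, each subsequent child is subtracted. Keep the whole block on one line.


difference() { translate([465, 277, 0]) cube([5190, 220, 2560]); translate([1866, 277, 0]) cube([858, 220, 2071]); }
translate([465, 5107, 0]) cube([5190, 220, 2560]);
translate([465, 497, 0]) cube([220, 4610, 2560]);
translate([5435, 497, 0]) cube([220, 4610, 2560]);


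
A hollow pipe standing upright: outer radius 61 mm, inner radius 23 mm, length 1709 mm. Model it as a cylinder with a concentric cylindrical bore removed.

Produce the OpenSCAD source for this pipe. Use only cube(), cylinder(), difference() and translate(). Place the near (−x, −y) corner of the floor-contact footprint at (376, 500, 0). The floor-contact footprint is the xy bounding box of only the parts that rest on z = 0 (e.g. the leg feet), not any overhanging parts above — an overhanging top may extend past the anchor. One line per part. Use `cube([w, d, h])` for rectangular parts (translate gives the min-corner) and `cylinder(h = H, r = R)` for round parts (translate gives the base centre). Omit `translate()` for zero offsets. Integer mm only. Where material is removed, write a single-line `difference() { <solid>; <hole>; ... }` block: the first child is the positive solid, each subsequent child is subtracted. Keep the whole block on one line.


difference() { translate([437, 561, 0]) cylinder(h = 1709, r = 61); translate([437, 561, 0]) cylinder(h = 1709, r = 23); }


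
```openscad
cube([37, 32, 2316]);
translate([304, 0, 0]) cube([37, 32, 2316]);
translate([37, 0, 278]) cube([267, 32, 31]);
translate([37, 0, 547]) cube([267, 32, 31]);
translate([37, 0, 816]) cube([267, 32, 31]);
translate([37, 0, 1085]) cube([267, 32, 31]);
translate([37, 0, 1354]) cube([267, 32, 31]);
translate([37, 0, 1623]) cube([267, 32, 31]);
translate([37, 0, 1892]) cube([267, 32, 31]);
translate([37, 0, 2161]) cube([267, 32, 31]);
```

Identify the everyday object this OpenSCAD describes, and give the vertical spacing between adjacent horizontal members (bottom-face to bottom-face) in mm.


A ladder. The rung spacing is 269 mm.

Two tall 37×32 posts with 8 short bars between them — a ladder. Adjacent rungs sit at z = 278 and z = 547, so the spacing is 547 − 278 = 269 mm.


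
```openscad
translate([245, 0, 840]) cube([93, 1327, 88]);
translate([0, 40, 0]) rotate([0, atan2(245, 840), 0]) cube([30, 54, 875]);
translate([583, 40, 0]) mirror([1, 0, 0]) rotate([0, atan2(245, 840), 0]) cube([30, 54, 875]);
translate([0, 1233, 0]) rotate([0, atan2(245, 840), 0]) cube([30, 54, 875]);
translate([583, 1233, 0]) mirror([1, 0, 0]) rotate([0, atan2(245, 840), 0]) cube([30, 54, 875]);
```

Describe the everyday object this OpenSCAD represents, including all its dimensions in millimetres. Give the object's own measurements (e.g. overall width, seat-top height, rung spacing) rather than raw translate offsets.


A sawhorse. A 93×1327×88 mm beam (x, y, z) sits on two A-frame leg pairs. Each pair is two raked legs of 30×54 mm section (54 mm along y) splaying symmetrically in x. Each leg rises 840 mm vertically over 245 mm of horizontal reach and is 875 mm long along its own axis. Every leg's outer bottom edge rests on the floor and its outer top edge meets a bottom edge of the beam — the left legs (tilting toward +x) meet the beam's −x bottom edge, the right legs (their mirror images, tilting toward −x) meet its +x bottom edge — so the leg tops tuck under the beam, the beam's underside is 840 mm above the floor, and the feet are 583 mm apart outside-to-outside with the beam centred between them. The two leg pairs are set in 40 mm from either end of the beam.


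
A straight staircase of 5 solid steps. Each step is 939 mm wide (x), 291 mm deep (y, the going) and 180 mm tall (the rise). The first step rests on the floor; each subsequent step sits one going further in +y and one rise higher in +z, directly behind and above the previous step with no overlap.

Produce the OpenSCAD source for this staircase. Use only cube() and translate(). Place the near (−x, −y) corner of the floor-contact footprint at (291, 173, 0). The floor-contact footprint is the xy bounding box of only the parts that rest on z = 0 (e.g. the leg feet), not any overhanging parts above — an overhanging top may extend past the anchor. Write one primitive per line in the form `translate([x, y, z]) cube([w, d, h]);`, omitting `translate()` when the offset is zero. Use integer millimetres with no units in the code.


translate([291, 173, 0]) cube([939, 291, 180]);
translate([291, 464, 180]) cube([939, 291, 180]);
translate([291, 755, 360]) cube([939, 291, 180]);
translate([291, 1046, 540]) cube([939, 291, 180]);
translate([291, 1337, 720]) cube([939, 291, 180]);
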